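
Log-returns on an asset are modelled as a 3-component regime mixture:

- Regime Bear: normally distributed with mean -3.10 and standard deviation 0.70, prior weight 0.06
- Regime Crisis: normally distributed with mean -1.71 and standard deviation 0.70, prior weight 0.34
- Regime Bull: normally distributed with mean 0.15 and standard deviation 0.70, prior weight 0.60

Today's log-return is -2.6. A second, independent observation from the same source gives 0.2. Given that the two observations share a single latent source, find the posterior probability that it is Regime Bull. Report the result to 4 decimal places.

By Bayes' theorem, P(k | x) = π_k f_k(x) / Σ_j π_j f_j(x).
Since both observations come from the same component, the likelihood for component k is f_k(x₁)·f_k(x₂).
  L_Bear = [0.441593] × [8.50796e-06] = 3.75706e-06
  L_Crisis = [0.253973] × [0.0137762] = 0.00349877
  L_Bull = [0.000253765] × [0.568466] = 0.000144257
Weight by the priors:
  π_Bear·L_Bear = 0.06 × 3.75706e-06 = 2.25424e-07
  π_Crisis·L_Crisis = 0.34 × 0.00349877 = 0.00118958
  π_Bull·L_Bull = 0.60 × 0.000144257 = 8.65541e-05
Normaliser: 2.25424e-07 + 0.00118958 + 8.65541e-05 = 0.00127636
P(Regime Bull | x₁, x₂) = 8.65541e-05 / 0.00127636 ≈ 0.0678

0.0678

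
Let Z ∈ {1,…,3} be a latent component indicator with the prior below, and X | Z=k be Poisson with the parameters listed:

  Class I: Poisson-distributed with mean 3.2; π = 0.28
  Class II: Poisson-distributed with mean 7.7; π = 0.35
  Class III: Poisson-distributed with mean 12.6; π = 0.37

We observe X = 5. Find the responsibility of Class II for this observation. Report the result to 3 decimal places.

0.504

By Bayes' theorem, P(k | x) = π_k f_k(x) / Σ_j π_j f_j(x).
Evaluate each component's likelihood at the observed value:
  L_I = e^(−3.2)·3.2^5/5! = 0.113979
  L_II = e^(−7.7)·7.7^5/5! = 0.102142
  L_III = e^(−12.6)·12.6^5/5! = 0.00892403
Unnormalised posteriors:
  π_I·L_I = 0.28 × 0.113979 = 0.0319142
  π_II·L_II = 0.35 × 0.102142 = 0.0357497
  π_III·L_III = 0.37 × 0.00892403 = 0.00330189
Sum: 0.0319142 + 0.0357497 + 0.00330189 = 0.0709659
P(Class II | 5) = 0.0357497 / 0.0709659 ≈ 0.504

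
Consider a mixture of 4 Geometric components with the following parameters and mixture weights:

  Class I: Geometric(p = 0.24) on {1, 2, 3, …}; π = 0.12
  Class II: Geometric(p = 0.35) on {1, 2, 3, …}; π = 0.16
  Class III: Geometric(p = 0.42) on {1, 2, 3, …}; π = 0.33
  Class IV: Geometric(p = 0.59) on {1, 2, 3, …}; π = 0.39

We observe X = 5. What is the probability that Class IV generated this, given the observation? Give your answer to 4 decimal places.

0.1556

P(component k | x) = w_k·f_k(x) / marginal(x), where marginal(x) = Σ_j w_j·f_j(x).
Component likelihoods at x = 5:
  L_I = 0.24·(1−0.24)^4 = 0.24·0.333622 = 0.0800692
  L_II = 0.35·(1−0.35)^4 = 0.35·0.178506 = 0.0624772
  L_III = 0.42·(1−0.42)^4 = 0.42·0.113165 = 0.0475293
  L_IV = 0.59·(1−0.59)^4 = 0.59·0.0282576 = 0.016672
Multiply by the mixture weights:
  w_I·L_I = 0.12 × 0.0800692 = 0.00960831
  w_II·L_II = 0.16 × 0.0624772 = 0.00999635
  w_III·L_III = 0.33 × 0.0475293 = 0.0156847
  w_IV·L_IV = 0.39 × 0.016672 = 0.00650208
Marginal: 0.00960831 + 0.00999635 + 0.0156847 + 0.00650208 = 0.0417914
P(Class IV | the observation) = 0.00650208 / 0.0417914 ≈ 0.1556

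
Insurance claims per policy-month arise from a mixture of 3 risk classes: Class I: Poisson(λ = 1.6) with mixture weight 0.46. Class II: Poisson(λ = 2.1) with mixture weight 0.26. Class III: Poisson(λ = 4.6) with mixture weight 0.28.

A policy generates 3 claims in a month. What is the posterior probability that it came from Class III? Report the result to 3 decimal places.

0.289

Posterior ∝ prior × likelihood, so P(k | x) ∝ w_k f_k(x); normalise over all components.
Poisson probabilities:
  f_I = 0.137828
  f_II = 0.189011
  f_III = 0.163068
Unnormalised posteriors:
  w_I·f_I = 0.46 × 0.137828 = 0.0634009
  w_II·f_II = 0.26 × 0.189011 = 0.049143
  w_III·f_III = 0.28 × 0.163068 = 0.0456589
Normaliser: 0.0634009 + 0.049143 + 0.0456589 = 0.158203
P(Class III | x) = 0.0456589 / 0.158203 ≈ 0.289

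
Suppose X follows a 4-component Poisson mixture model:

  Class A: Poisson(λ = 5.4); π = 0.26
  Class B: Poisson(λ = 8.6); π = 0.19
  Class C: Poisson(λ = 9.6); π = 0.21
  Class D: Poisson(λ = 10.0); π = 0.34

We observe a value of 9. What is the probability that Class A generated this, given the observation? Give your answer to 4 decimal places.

P(component k | x) = π_k·f_k(x) / marginal(x), where marginal(x) = Σ_j π_j·f_j(x).
Evaluate each component's likelihood at the observed value:
  f_A = e^(−5.4)·5.4^9/9! = 0.0485949
  f_B = e^(−8.6)·8.6^9/9! = 0.130554
  f_C = e^(−9.6)·9.6^9/9! = 0.129256
  f_D = e^(−10.0)·10.0^9/9! = 0.12511
Weight by the priors:
  π_A·f_A = 0.26 × 0.0485949 = 0.0126347
  π_B·f_B = 0.19 × 0.130554 = 0.0248053
  π_C·f_C = 0.21 × 0.129256 = 0.0271438
  π_D·f_D = 0.34 × 0.12511 = 0.0425374
Evidence: 0.0126347 + 0.0248053 + 0.0271438 + 0.0425374 = 0.107121
So the posterior for Class A is 0.0126347 / 0.107121 ≈ 0.1179.

0.1179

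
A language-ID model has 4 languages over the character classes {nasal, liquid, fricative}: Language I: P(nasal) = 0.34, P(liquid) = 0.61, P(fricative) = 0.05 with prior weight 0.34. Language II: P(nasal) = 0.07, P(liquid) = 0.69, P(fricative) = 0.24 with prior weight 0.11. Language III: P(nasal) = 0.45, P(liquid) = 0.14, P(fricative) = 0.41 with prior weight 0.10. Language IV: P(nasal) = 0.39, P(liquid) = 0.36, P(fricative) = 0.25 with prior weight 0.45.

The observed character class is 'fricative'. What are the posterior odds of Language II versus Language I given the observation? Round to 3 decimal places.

Since P(k|x) ∝ w_k f_k(x), the posterior odds are w_i f_i(x) / (w_j f_j(x)).
Evaluate each component's likelihood at the observed value:
  p_I = P(fricative | comp) = 0.05
  p_II = P(fricative | comp) = 0.24
  p_III = P(fricative | comp) = 0.41
  p_IV = P(fricative | comp) = 0.25
Odds = (0.11/0.34) × (0.24/0.05) = 0.323529 × 4.8 ≈ 1.553

1.553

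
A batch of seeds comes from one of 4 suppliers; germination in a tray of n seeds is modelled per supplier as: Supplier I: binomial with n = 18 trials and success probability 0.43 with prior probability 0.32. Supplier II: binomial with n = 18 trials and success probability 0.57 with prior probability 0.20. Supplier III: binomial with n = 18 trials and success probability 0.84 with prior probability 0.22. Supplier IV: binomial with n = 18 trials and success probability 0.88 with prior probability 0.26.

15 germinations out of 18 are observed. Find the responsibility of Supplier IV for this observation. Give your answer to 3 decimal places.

0.487

The responsibility of component k is P(Z=k) f_k(x) divided by Σ_j P(Z=j) f_j(x).
Evaluate each component's likelihood at the observed value:
  f_I = C(18,15)·0.43^15·0.57^3 = 816·3.17707e-06·0.185193 = 0.000480111
  f_II = C(18,15)·0.57^15·0.43^3 = 816·0.000217833·0.079507 = 0.0141325
  f_III = C(18,15)·0.84^15·0.16^3 = 816·0.0731458·0.004096 = 0.244478
  f_IV = C(18,15)·0.88^15·0.12^3 = 816·0.146974·0.001728 = 0.20724
Multiply by the mixture weights:
  P(Z=I)·f_I = 0.32 × 0.000480111 = 0.000153635
  P(Z=II)·f_II = 0.20 × 0.0141325 = 0.0028265
  P(Z=III)·f_III = 0.22 × 0.244478 = 0.0537851
  P(Z=IV)·f_IV = 0.26 × 0.20724 = 0.0538824
Denominator: 0.000153635 + 0.0028265 + 0.0537851 + 0.0538824 = 0.110648
So the posterior for Supplier IV is 0.0538824 / 0.110648 ≈ 0.487.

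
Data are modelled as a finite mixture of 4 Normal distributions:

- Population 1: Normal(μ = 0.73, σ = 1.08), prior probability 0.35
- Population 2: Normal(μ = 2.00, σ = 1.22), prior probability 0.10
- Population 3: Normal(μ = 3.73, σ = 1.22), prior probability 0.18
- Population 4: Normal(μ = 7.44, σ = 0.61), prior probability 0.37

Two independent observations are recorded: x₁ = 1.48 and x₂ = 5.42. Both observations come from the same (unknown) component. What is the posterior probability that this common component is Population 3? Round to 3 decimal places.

Apply Bayes' rule: the posterior for each component is proportional to its prior times its likelihood at x.
Since both observations come from the same component, the likelihood for component k is f_k(x₁)·f_k(x₂).
  f_1 = [(1/(1.08·√(2π)))·exp(−(1.48−0.73)²/(2·1.08²)) = 0.369391·exp(-0.24113) = 0.290246] × [2.96824e-05] = 8.61521e-06
  f_2 = [(1/(1.22·√(2π)))·exp(−(1.48−2.00)²/(2·1.22²)) = 0.327002·exp(-0.09084) = 0.298608] × [0.00642875] = 0.00191967
  f_3 = [(1/(1.22·√(2π)))·exp(−(1.48−3.73)²/(2·1.22²)) = 0.327002·exp(-1.70065) = 0.0596989] × [0.125275] = 0.0074788
  f_4 = [(1/(0.61·√(2π)))·exp(−(1.48−7.44)²/(2·0.61²)) = 0.654004·exp(-47.73126) = 1.21944e-21] × [0.00271877] = 3.31537e-24
Weight by the priors:
  π_1·f_1 = 0.35 × 8.61521e-06 = 3.01532e-06
  π_2·f_2 = 0.10 × 0.00191967 = 0.000191967
  π_3·f_3 = 0.18 × 0.0074788 = 0.00134618
  π_4·f_4 = 0.37 × 3.31537e-24 = 1.22669e-24
Marginal: 3.01532e-06 + 0.000191967 + 0.00134618 + 1.22669e-24 = 0.00154117
So the posterior for Population 3 is 0.00134618 / 0.00154117 ≈ 0.873.

0.873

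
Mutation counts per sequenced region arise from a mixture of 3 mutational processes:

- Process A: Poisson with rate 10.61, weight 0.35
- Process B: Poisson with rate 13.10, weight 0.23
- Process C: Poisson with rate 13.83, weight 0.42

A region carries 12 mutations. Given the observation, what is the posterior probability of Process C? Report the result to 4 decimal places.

The responsibility of component k is π_k f_k(x) divided by Σ_j π_j f_j(x).
Evaluate each component's likelihood at the observed value:
  L_A = 0.104805
  L_B = 0.109059
  L_C = 0.100748
Unnormalised posteriors:
  π_A·L_A = 0.35 × 0.104805 = 0.0366819
  π_B·L_B = 0.23 × 0.109059 = 0.0250835
  π_C·L_C = 0.42 × 0.100748 = 0.0423142
Evidence: 0.0366819 + 0.0250835 + 0.0423142 = 0.10408
So the posterior for Process C is 0.0423142 / 0.10408 ≈ 0.4066.

0.4066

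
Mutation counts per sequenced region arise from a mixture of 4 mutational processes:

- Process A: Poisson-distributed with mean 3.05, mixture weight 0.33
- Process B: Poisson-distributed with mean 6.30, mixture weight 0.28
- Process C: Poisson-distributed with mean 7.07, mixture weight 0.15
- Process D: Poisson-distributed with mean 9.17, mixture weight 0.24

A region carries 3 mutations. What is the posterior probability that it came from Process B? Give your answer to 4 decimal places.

By Bayes' theorem, P(k | x) = P(Z=k) f_k(x) / Σ_j P(Z=j) f_j(x).
Component likelihoods at x = 3 mutations:
  L_A = 0.22395
  L_B = 0.0765271
  L_C = 0.0500778
  L_D = 0.0133806
Weight by the priors:
  P(Z=A)·L_A = 0.33 × 0.22395 = 0.0739033
  P(Z=B)·L_B = 0.28 × 0.0765271 = 0.0214276
  P(Z=C)·L_C = 0.15 × 0.0500778 = 0.00751167
  P(Z=D)·L_D = 0.24 × 0.0133806 = 0.00321135
Evidence: 0.0739033 + 0.0214276 + 0.00751167 + 0.00321135 = 0.106054
Responsibility of Process B: 0.0214276 / 0.106054 ≈ 0.2020

0.2020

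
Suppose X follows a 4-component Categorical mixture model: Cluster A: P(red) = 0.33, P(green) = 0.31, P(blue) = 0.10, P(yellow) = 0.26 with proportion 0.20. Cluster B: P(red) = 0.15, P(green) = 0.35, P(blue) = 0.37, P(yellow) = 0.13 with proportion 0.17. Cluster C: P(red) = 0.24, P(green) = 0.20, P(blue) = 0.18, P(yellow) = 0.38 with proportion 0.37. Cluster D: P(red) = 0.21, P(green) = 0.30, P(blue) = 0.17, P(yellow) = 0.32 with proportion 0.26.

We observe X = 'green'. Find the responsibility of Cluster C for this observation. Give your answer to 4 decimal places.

By Bayes' theorem, P(k | x) = w_k f_k(x) / Σ_j w_j f_j(x).
Categorical probabilities:
  p_A = P(green | comp) = 0.31
  p_B = P(green | comp) = 0.35
  p_C = P(green | comp) = 0.20
  p_D = P(green | comp) = 0.30
Multiply by the mixture weights:
  w_A·p_A = 0.20 × 0.31 = 0.062
  w_B·p_B = 0.17 × 0.35 = 0.0595
  w_C·p_C = 0.37 × 0.2 = 0.074
  w_D·p_D = 0.26 × 0.3 = 0.078
Marginal: 0.062 + 0.0595 + 0.074 + 0.078 = 0.2735
P(Cluster C | the observation) ≈ 0.2706

0.2706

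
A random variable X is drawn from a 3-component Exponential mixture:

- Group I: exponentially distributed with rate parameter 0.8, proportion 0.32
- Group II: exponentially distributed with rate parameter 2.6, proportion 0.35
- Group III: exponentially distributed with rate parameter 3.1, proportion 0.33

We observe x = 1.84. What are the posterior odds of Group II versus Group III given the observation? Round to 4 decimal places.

2.2321

Only the two components matter; the odds are (w_i f_i(x)) / (w_j f_j(x)).
Exponential densities:
  p_I = 0.8·e^(−0.8·1.84) = 0.8·e^(−1.4720) = 0.183573
  p_II = 2.6·e^(−2.6·1.84) = 2.6·e^(−4.7840) = 0.0217425
  p_III = 3.1·e^(−3.1·1.84) = 3.1·e^(−5.7040) = 0.0103311
0.00760986 / 0.00340926 ≈ 2.2321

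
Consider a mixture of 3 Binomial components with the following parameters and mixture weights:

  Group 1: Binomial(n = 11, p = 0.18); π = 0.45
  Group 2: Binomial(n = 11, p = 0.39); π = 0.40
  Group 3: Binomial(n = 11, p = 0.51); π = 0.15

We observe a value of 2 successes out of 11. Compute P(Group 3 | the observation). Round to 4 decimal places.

The responsibility of component k is w_k f_k(x) divided by Σ_j w_j f_j(x).
Evaluate each component's likelihood at the observed value:
  L_1 = 0.298698
  L_2 = 0.0978274
  L_3 = 0.0232953
Prior × likelihood for each component:
  w_1·L_1 = 0.45 × 0.298698 = 0.134414
  w_2·L_2 = 0.40 × 0.0978274 = 0.039131
  w_3·L_3 = 0.15 × 0.0232953 = 0.00349429
Evidence: 0.134414 + 0.039131 + 0.00349429 = 0.177039
So the posterior for Group 3 is 0.00349429 / 0.177039 ≈ 0.0197.

0.0197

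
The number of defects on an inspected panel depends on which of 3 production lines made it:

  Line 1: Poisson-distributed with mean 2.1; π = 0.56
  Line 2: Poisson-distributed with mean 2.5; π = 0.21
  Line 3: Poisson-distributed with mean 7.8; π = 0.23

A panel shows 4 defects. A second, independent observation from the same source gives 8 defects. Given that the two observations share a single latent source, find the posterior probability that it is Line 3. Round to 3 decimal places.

P(component k | x) = w_k·f_k(x) / marginal(x), where marginal(x) = Σ_j w_j·f_j(x).
Since both observations come from the same component, the likelihood for component k is f_k(x₁)·f_k(x₂).
  L_1 = [0.099231] × [0.00114872] = 0.000113989
  L_2 = [0.133602] × [0.00310644] = 0.000415027
  L_3 = [0.0631932] × [0.139232] = 0.00879852
Multiply by the mixture weights:
  w_1·L_1 = 0.56 × 0.000113989 = 6.38338e-05
  w_2·L_2 = 0.21 × 0.000415027 = 8.71556e-05
  w_3·L_3 = 0.23 × 0.00879852 = 0.00202366
Sum: 6.38338e-05 + 8.71556e-05 + 0.00202366 = 0.00217465
Responsibility of Line 3: 0.00202366 / 0.00217465 ≈ 0.931

0.931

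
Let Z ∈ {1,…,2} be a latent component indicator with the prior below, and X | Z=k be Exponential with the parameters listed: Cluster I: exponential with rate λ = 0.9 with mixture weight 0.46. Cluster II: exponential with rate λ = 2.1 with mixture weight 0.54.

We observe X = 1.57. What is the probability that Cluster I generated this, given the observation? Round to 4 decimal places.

0.7061

P(component k | x) = π_k·f_k(x) / marginal(x), where marginal(x) = Σ_j π_j·f_j(x).
Exponential densities:
  L_I = 0.219071
  L_II = 0.0776874
Prior × likelihood for each component:
  π_I·L_I = 0.46 × 0.219071 = 0.100773
  π_II·L_II = 0.54 × 0.0776874 = 0.0419512
Evidence: 0.100773 + 0.0419512 = 0.142724
Responsibility of Cluster I: 0.100773 / 0.142724 ≈ 0.7061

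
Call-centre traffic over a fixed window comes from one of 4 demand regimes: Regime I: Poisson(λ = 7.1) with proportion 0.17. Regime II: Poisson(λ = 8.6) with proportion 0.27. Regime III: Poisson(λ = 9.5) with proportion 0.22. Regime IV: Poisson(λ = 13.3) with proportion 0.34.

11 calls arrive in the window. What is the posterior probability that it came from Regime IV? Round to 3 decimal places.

By Bayes' theorem, P(k | x) = π_k f_k(x) / Σ_j π_j f_j(x).
Evaluate each component's likelihood at the observed value:
  f_I = e^(−7.1)·7.1^11/11! = 0.0477744
  f_II = e^(−8.6)·8.6^11/11! = 0.0877798
  f_III = e^(−9.5)·9.5^11/11! = 0.106661
  f_IV = e^(−13.3)·13.3^11/11! = 0.0966264
Multiply by the mixture weights:
  π_I·f_I = 0.17 × 0.0477744 = 0.00812165
  π_II·f_II = 0.27 × 0.0877798 = 0.0237006
  π_III·f_III = 0.22 × 0.106661 = 0.0234655
  π_IV·f_IV = 0.34 × 0.0966264 = 0.032853
Evidence: 0.00812165 + 0.0237006 + 0.0234655 + 0.032853 = 0.0881406
P(Regime IV | 11 calls) ≈ 0.373

0.373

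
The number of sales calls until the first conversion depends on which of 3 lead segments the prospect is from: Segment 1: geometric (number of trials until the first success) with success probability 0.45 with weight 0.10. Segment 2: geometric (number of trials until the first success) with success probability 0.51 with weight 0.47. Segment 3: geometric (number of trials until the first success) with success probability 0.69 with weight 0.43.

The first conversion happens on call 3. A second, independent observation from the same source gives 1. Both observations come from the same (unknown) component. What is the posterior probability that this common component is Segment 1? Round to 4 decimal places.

0.1111

By Bayes' theorem, P(k | x) = P(Z=k) f_k(x) / Σ_j P(Z=j) f_j(x).
Since both observations come from the same component, the likelihood for component k is f_k(x₁)·f_k(x₂).
  f_1 = [0.136125] × [0.45] = 0.0612563
  f_2 = [0.122451] × [0.51] = 0.06245
  f_3 = [0.066309] × [0.69] = 0.0457532
Weight by the priors:
  P(Z=1)·f_1 = 0.10 × 0.0612563 = 0.00612563
  P(Z=2)·f_2 = 0.47 × 0.06245 = 0.0293515
  P(Z=3)·f_3 = 0.43 × 0.0457532 = 0.0196739
Marginal: 0.00612563 + 0.0293515 + 0.0196739 = 0.055151
P(Segment 1 | x₁,x₂) = 0.00612563 / 0.055151 ≈ 0.1111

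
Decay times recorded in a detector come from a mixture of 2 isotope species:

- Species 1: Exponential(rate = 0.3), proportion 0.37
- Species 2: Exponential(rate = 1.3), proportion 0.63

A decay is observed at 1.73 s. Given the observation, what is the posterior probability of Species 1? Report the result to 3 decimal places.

0.433

P(component k | x) = w_k·f_k(x) / marginal(x), where marginal(x) = Σ_j w_j·f_j(x).
Exponential densities:
  p_1 = 0.3·e^(−0.3·1.73) = 0.3·e^(−0.5190) = 0.178535
  p_2 = 1.3·e^(−1.3·1.73) = 1.3·e^(−2.2490) = 0.137156
Prior × likelihood for each component:
  w_1·p_1 = 0.37 × 0.178535 = 0.0660578
  w_2·p_2 = 0.63 × 0.137156 = 0.0864083
Marginal: 0.0660578 + 0.0864083 = 0.152466
P(Species 1 | x) ≈ 0.433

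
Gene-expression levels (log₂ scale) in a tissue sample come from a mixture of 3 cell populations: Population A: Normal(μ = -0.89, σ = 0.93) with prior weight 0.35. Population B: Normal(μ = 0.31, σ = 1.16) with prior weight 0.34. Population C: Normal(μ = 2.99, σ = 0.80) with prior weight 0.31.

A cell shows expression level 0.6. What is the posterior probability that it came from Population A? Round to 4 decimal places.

0.2655

P(component k | x) = w_k·f_k(x) / marginal(x), where marginal(x) = Σ_j w_j·f_j(x).
Normal densities:
  f_A = 0.11886
  f_B = 0.333335
  f_C = 0.00575105
Multiply by the mixture weights:
  w_A·f_A = 0.35 × 0.11886 = 0.0416009
  w_B·f_B = 0.34 × 0.333335 = 0.113334
  w_C·f_C = 0.31 × 0.00575105 = 0.00178283
Normaliser: 0.0416009 + 0.113334 + 0.00178283 = 0.156717
Responsibility of Population A: 0.0416009 / 0.156717 ≈ 0.2655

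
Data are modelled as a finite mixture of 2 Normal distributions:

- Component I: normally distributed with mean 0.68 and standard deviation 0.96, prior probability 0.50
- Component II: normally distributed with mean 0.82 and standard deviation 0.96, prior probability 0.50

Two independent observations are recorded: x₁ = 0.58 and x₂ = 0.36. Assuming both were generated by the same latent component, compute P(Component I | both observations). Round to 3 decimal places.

0.521

By Bayes' theorem, P(k | x) = w_k f_k(x) / Σ_j w_j f_j(x).
Since both observations come from the same component, the likelihood for component k is f_k(x₁)·f_k(x₂).
  f_I = [0.413316] × [0.393108] = 0.162478
  f_II = [0.402779] × [0.370494] = 0.149227
Unnormalised posteriors:
  w_I·f_I = 0.50 × 0.162478 = 0.0812389
  w_II·f_II = 0.50 × 0.149227 = 0.0746137
Normaliser: 0.0812389 + 0.0746137 = 0.155853
Responsibility of Component I: 0.0812389 / 0.155853 ≈ 0.521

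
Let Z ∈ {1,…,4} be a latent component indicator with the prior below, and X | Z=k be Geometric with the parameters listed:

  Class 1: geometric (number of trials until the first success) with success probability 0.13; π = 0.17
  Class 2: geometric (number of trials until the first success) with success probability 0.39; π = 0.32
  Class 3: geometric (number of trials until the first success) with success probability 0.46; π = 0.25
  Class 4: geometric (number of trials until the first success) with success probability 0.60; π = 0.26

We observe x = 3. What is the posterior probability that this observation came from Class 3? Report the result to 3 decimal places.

The responsibility of component k is π_k f_k(x) divided by Σ_j π_j f_j(x).
Geometric probabilities:
  p_1 = 0.13·(1−0.13)^2 = 0.13·0.7569 = 0.098397
  p_2 = 0.39·(1−0.39)^2 = 0.39·0.3721 = 0.145119
  p_3 = 0.46·(1−0.46)^2 = 0.46·0.2916 = 0.134136
  p_4 = 0.60·(1−0.60)^2 = 0.60·0.16 = 0.096
Multiply by the mixture weights:
  π_1·p_1 = 0.17 × 0.098397 = 0.0167275
  π_2·p_2 = 0.32 × 0.145119 = 0.0464381
  π_3·p_3 = 0.25 × 0.134136 = 0.033534
  π_4·p_4 = 0.26 × 0.096 = 0.02496
Evidence: 0.0167275 + 0.0464381 + 0.033534 + 0.02496 = 0.12166
P(Class 3 | data) = 0.033534 / 0.12166 ≈ 0.276

0.276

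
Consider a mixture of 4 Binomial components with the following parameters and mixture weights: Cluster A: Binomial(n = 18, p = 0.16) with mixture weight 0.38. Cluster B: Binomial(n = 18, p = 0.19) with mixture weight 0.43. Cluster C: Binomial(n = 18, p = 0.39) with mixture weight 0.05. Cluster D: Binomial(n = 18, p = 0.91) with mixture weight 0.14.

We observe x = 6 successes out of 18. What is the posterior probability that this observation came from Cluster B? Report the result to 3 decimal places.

0.563

By Bayes' theorem, P(k | x) = w_k f_k(x) / Σ_j w_j f_j(x).
Evaluate each component's likelihood at the observed value:
  L_A = 0.0384364
  L_B = 0.0696648
  L_C = 0.173387
  L_D = 2.97735e-09
Prior × likelihood for each component:
  w_A·L_A = 0.38 × 0.0384364 = 0.0146058
  w_B·L_B = 0.43 × 0.0696648 = 0.0299559
  w_C·L_C = 0.05 × 0.173387 = 0.00866936
  w_D·L_D = 0.14 × 2.97735e-09 = 4.16829e-10
Normaliser: 0.0146058 + 0.0299559 + 0.00866936 + 4.16829e-10 = 0.0532311
Responsibility of Cluster B: 0.0299559 / 0.0532311 ≈ 0.563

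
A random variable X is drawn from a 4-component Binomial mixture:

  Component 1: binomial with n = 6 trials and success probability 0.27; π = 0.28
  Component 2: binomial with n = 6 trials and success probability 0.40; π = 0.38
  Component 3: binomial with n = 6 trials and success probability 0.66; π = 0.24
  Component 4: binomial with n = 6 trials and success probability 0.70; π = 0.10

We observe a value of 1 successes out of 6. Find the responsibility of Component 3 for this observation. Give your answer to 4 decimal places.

0.0254

Apply Bayes' rule: the posterior for each component is proportional to its prior times its likelihood at x.
Evaluate each component's likelihood at the observed value:
  f_1 = C(6,1)·0.27^1·0.73^5 = 6·0.27·0.207307 = 0.335838
  f_2 = C(6,1)·0.40^1·0.60^5 = 6·0.4·0.07776 = 0.186624
  f_3 = C(6,1)·0.66^1·0.34^5 = 6·0.66·0.00454354 = 0.0179924
  f_4 = C(6,1)·0.70^1·0.30^5 = 6·0.7·0.00243 = 0.010206
Weight by the priors:
  π_1·f_1 = 0.28 × 0.335838 = 0.0940345
  π_2·f_2 = 0.38 × 0.186624 = 0.0709171
  π_3·f_3 = 0.24 × 0.0179924 = 0.00431818
  π_4·f_4 = 0.10 × 0.010206 = 0.0010206
Evidence: 0.0940345 + 0.0709171 + 0.00431818 + 0.0010206 = 0.17029
P(Component 3 | x) ≈ 0.0254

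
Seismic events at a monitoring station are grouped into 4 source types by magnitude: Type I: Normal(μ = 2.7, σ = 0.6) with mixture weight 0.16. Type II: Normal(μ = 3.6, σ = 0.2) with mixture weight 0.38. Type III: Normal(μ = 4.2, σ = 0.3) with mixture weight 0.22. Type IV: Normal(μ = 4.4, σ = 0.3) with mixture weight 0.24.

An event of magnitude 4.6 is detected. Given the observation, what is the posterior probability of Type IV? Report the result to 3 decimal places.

0.679

Apply Bayes' rule: the posterior for each component is proportional to its prior times its likelihood at x.
Normal densities:
  f_I = (1/(0.6·√(2π)))·exp(−(4.6−2.7)²/(2·0.6²)) = 0.664904·exp(-5.01389) = 0.00441829
  f_II = (1/(0.2·√(2π)))·exp(−(4.6−3.6)²/(2·0.2²)) = 1.994711·exp(-12.50000) = 7.4336e-06
  f_III = (1/(0.3·√(2π)))·exp(−(4.6−4.2)²/(2·0.3²)) = 1.329808·exp(-0.88889) = 0.5467
  f_IV = (1/(0.3·√(2π)))·exp(−(4.6−4.4)²/(2·0.3²)) = 1.329808·exp(-0.22222) = 1.06483
Prior × likelihood for each component:
  w_I·f_I = 0.16 × 0.00441829 = 0.000706927
  w_II·f_II = 0.38 × 7.4336e-06 = 2.82477e-06
  w_III·f_III = 0.22 × 0.5467 = 0.120274
  w_IV·f_IV = 0.24 × 1.06483 = 0.255558
Evidence: 0.000706927 + 2.82477e-06 + 0.120274 + 0.255558 = 0.376542
P(Type IV | the observation) = 0.255558 / 0.376542 ≈ 0.679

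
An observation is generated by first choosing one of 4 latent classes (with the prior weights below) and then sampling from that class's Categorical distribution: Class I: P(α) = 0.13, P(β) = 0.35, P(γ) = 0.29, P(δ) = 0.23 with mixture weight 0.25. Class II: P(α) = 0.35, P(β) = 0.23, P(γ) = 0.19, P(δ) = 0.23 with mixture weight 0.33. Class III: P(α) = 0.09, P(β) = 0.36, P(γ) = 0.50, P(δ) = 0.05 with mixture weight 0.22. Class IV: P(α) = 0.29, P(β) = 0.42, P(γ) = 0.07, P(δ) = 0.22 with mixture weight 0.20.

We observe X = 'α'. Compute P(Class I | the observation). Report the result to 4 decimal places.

Apply Bayes' rule: the posterior for each component is proportional to its prior times its likelihood at x.
Categorical probabilities:
  f_I = 0.13
  f_II = 0.35
  f_III = 0.09
  f_IV = 0.29
Weight by the priors:
  π_I·f_I = 0.25 × 0.13 = 0.0325
  π_II·f_II = 0.33 × 0.35 = 0.1155
  π_III·f_III = 0.22 × 0.09 = 0.0198
  π_IV·f_IV = 0.20 × 0.29 = 0.058
Evidence: 0.0325 + 0.1155 + 0.0198 + 0.058 = 0.2258
So the posterior for Class I is 0.0325 / 0.2258 ≈ 0.1439.

0.1439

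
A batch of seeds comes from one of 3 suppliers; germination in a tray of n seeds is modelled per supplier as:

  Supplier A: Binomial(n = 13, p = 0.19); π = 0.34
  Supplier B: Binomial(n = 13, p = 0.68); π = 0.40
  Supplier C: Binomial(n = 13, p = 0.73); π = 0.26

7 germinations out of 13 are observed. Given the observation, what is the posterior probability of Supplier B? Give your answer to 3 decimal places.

0.707

By Bayes' theorem, P(k | x) = π_k f_k(x) / Σ_j π_j f_j(x).
Evaluate each component's likelihood at the observed value:
  f_A = 0.00433214
  f_B = 0.123874
  f_C = 0.0734446
Weight by the priors:
  π_A·f_A = 0.34 × 0.00433214 = 0.00147293
  π_B·f_B = 0.40 × 0.123874 = 0.0495495
  π_C·f_C = 0.26 × 0.0734446 = 0.0190956
Normaliser: 0.00147293 + 0.0495495 + 0.0190956 = 0.0701181
Responsibility of Supplier B: 0.0495495 / 0.0701181 ≈ 0.707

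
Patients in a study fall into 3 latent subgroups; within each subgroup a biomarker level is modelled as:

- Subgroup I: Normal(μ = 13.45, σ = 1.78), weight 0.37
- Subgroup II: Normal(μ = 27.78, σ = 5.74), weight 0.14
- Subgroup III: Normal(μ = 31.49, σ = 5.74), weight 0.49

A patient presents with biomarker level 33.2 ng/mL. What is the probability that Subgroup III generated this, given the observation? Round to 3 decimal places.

By Bayes' theorem, P(k | x) = π_k f_k(x) / Σ_j π_j f_j(x).
Component likelihoods at x = 33.2 ng/mL:
  f_I = 4.14419e-28
  f_II = 0.0445028
  f_III = 0.0664854
Weight by the priors:
  π_I·f_I = 0.37 × 4.14419e-28 = 1.53335e-28
  π_II·f_II = 0.14 × 0.0445028 = 0.0062304
  π_III·f_III = 0.49 × 0.0664854 = 0.0325779
Evidence: 1.53335e-28 + 0.0062304 + 0.0325779 = 0.0388082
P(Subgroup III | the observation) ≈ 0.839

0.839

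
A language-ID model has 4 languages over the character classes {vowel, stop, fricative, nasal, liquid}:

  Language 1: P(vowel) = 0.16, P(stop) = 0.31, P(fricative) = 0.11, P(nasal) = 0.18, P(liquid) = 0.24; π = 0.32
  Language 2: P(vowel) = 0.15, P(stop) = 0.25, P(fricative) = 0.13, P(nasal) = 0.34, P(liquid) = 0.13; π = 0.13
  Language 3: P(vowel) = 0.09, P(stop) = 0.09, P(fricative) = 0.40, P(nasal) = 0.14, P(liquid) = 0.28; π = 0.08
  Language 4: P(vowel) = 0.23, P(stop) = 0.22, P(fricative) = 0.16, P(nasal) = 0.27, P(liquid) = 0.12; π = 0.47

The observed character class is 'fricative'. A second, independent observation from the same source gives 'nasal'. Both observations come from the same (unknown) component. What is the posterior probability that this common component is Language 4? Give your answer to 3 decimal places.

0.551

P(component k | x) = π_k·f_k(x) / marginal(x), where marginal(x) = Σ_j π_j·f_j(x).
Since both observations come from the same component, the likelihood for component k is f_k(x₁)·f_k(x₂).
  p_1 = [0.11] × [0.18] = 0.0198
  p_2 = [0.13] × [0.34] = 0.0442
  p_3 = [0.4] × [0.14] = 0.056
  p_4 = [0.16] × [0.27] = 0.0432
Multiply by the mixture weights:
  π_1·p_1 = 0.32 × 0.0198 = 0.006336
  π_2·p_2 = 0.13 × 0.0442 = 0.005746
  π_3·p_3 = 0.08 × 0.056 = 0.00448
  π_4·p_4 = 0.47 × 0.0432 = 0.020304
Sum: 0.006336 + 0.005746 + 0.00448 + 0.020304 = 0.036866
P(Language 4 | x₁,x₂) ≈ 0.551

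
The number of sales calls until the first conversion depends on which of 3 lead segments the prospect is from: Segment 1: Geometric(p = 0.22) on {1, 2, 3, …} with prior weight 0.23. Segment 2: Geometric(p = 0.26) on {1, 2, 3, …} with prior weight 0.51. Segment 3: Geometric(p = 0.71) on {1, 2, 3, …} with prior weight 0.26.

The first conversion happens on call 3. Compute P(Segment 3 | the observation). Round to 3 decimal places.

Posterior ∝ prior × likelihood, so P(k | x) ∝ P(Z=k) f_k(x); normalise over all components.
Evaluate each component's likelihood at the observed value:
  L_1 = 0.22·(1−0.22)^2 = 0.22·0.6084 = 0.133848
  L_2 = 0.26·(1−0.26)^2 = 0.26·0.5476 = 0.142376
  L_3 = 0.71·(1−0.71)^2 = 0.71·0.0841 = 0.059711
Weight by the priors:
  P(Z=1)·L_1 = 0.23 × 0.133848 = 0.030785
  P(Z=2)·L_2 = 0.51 × 0.142376 = 0.0726118
  P(Z=3)·L_3 = 0.26 × 0.059711 = 0.0155249
Evidence: 0.030785 + 0.0726118 + 0.0155249 = 0.118922
P(Segment 3 | 3) = 0.0155249 / 0.118922 ≈ 0.131

0.131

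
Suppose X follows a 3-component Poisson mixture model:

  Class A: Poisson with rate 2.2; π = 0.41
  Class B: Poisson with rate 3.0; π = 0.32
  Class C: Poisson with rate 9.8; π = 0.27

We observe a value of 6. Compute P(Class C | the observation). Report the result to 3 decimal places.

0.442

The responsibility of component k is P(Z=k) f_k(x) divided by Σ_j P(Z=j) f_j(x).
Component likelihoods at x = 6:
  p_A = 0.0174484
  p_B = 0.0504094
  p_C = 0.0682241
Multiply by the mixture weights:
  P(Z=A)·p_A = 0.41 × 0.0174484 = 0.00715385
  P(Z=B)·p_B = 0.32 × 0.0504094 = 0.016131
  P(Z=C)·p_C = 0.27 × 0.0682241 = 0.0184205
Sum: 0.00715385 + 0.016131 + 0.0184205 = 0.0417054
P(Class C | 6) = 0.0184205 / 0.0417054 ≈ 0.442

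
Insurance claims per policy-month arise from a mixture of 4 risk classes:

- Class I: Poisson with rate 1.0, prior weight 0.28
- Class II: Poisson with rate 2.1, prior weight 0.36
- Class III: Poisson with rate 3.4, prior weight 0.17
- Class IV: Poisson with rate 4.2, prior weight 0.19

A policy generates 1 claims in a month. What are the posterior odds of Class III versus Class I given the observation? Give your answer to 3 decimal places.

The posterior odds equal the prior odds times the likelihood ratio: (π_i/π_j)·(f_i(x)/f_j(x)).
Evaluate each component's likelihood at the observed value:
  p_I = e^(−1.0)·1.0^1/1! = 0.367879
  p_II = e^(−2.1)·2.1^1/1! = 0.257158
  p_III = e^(−3.4)·3.4^1/1! = 0.113469
  p_IV = e^(−4.2)·4.2^1/1! = 0.0629814
0.0192898 / 0.103006 ≈ 0.187

0.187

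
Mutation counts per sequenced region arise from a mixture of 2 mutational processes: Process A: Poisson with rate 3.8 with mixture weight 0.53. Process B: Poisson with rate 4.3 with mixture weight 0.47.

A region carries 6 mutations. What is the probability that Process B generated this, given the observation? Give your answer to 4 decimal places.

0.5303

Posterior ∝ prior × likelihood, so P(k | x) ∝ π_k f_k(x); normalise over all components.
Evaluate each component's likelihood at the observed value:
  p_A = e^(−3.8)·3.8^6/6! = 0.0935513
  p_B = e^(−4.3)·4.3^6/6! = 0.119127
Unnormalised posteriors:
  π_A·p_A = 0.53 × 0.0935513 = 0.0495822
  π_B·p_B = 0.47 × 0.119127 = 0.0559899
Denominator: 0.0495822 + 0.0559899 = 0.105572
P(Process B | x) = 0.0559899 / 0.105572 ≈ 0.5303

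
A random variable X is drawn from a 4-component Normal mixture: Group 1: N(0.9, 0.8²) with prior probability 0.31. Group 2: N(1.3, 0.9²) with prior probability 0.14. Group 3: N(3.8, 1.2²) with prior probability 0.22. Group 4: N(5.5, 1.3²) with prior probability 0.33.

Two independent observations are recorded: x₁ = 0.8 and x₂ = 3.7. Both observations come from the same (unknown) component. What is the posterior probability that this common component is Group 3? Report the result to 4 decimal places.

The responsibility of component k is π_k f_k(x) divided by Σ_j π_j f_j(x).
Since both observations come from the same component, the likelihood for component k is f_k(x₁)·f_k(x₂).
  L_1 = [0.494797] × [0.00109085] = 0.000539751
  L_2 = [0.37988] × [0.0126622] = 0.00481012
  L_3 = [0.0146069] × [0.3313] = 0.00483927
  L_4 = [0.000445281] × [0.117669] = 5.23956e-05
Multiply by the mixture weights:
  π_1·L_1 = 0.31 × 0.000539751 = 0.000167323
  π_2·L_2 = 0.14 × 0.00481012 = 0.000673417
  π_3·L_3 = 0.22 × 0.00483927 = 0.00106464
  π_4·L_4 = 0.33 × 5.23956e-05 = 1.72905e-05
Evidence: 0.000167323 + 0.000673417 + 0.00106464 + 1.72905e-05 = 0.00192267
Responsibility of Group 3: 0.00106464 / 0.00192267 ≈ 0.5537

0.5537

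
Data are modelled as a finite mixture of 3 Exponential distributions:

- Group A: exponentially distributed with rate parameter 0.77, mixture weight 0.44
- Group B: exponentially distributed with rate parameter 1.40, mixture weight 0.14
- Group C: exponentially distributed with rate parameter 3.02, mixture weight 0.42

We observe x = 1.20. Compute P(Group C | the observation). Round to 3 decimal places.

Apply Bayes' rule: the posterior for each component is proportional to its prior times its likelihood at x.
Exponential densities:
  L_A = 0.305635
  L_B = 0.260924
  L_C = 0.0805608
Weight by the priors:
  π_A·L_A = 0.44 × 0.305635 = 0.134479
  π_B·L_B = 0.14 × 0.260924 = 0.0365293
  π_C·L_C = 0.42 × 0.0805608 = 0.0338355
Normaliser: 0.134479 + 0.0365293 + 0.0338355 = 0.204844
So the posterior for Group C is 0.0338355 / 0.204844 ≈ 0.165.

0.165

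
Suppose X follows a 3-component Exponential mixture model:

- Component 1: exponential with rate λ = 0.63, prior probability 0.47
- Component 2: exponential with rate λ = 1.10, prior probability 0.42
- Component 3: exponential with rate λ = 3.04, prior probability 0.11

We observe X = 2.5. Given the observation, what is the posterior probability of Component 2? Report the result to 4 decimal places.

0.3246

Posterior ∝ prior × likelihood, so P(k | x) ∝ π_k f_k(x); normalise over all components.
Evaluate each component's likelihood at the observed value:
  p_1 = 0.130415
  p_2 = 0.0703206
  p_3 = 0.00152137
Unnormalised posteriors:
  π_1·p_1 = 0.47 × 0.130415 = 0.0612949
  π_2·p_2 = 0.42 × 0.0703206 = 0.0295347
  π_3·p_3 = 0.11 × 0.00152137 = 0.000167351
Denominator: 0.0612949 + 0.0295347 + 0.000167351 = 0.090997
So the posterior for Component 2 is 0.0295347 / 0.090997 ≈ 0.3246.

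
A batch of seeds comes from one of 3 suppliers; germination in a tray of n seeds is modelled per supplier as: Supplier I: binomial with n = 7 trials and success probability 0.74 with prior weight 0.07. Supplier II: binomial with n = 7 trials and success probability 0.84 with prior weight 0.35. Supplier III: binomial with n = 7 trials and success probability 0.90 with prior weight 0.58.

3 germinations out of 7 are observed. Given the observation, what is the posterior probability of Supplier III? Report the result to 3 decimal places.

The responsibility of component k is π_k f_k(x) divided by Σ_j π_j f_j(x).
Component likelihoods at x = 3 germinations out of 7:
  p_I = C(7,3)·0.74^3·0.26^4 = 35·0.405224·0.00456976 = 0.0648122
  p_II = C(7,3)·0.84^3·0.16^4 = 35·0.592704·0.00065536 = 0.0135952
  p_III = C(7,3)·0.90^3·0.10^4 = 35·0.729·0.0001 = 0.0025515
Weight by the priors:
  π_I·p_I = 0.07 × 0.0648122 = 0.00453685
  π_II·p_II = 0.35 × 0.0135952 = 0.00475832
  π_III·p_III = 0.58 × 0.0025515 = 0.00147987
Evidence: 0.00453685 + 0.00475832 + 0.00147987 = 0.010775
P(Supplier III | the observation) ≈ 0.137

0.137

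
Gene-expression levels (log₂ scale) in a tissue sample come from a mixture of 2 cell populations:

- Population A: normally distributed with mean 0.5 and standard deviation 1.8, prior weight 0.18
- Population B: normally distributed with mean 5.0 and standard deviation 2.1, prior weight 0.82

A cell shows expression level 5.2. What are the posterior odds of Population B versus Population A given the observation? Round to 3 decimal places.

Since P(k|x) ∝ w_k f_k(x), the posterior odds are w_i f_i(x) / (w_j f_j(x)).
Component likelihoods at x = 5.2:
  L_A = (1/(1.8·√(2π)))·exp(−(5.2−0.5)²/(2·1.8²)) = 0.221635·exp(-3.40895) = 0.00733076
  L_B = (1/(2.1·√(2π)))·exp(−(5.2−5.0)²/(2·2.1²)) = 0.189973·exp(-0.00454) = 0.189113
0.155073 / 0.00131954 ≈ 117.520

117.520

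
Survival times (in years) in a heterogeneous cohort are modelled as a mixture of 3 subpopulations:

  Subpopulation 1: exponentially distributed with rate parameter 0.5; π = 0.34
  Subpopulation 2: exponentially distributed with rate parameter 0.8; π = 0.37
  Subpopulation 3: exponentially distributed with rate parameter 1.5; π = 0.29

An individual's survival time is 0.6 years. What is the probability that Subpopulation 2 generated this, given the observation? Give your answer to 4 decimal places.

The responsibility of component k is P(Z=k) f_k(x) divided by Σ_j P(Z=j) f_j(x).
Component likelihoods at x = 0.6 years:
  p_1 = 0.5·e^(−0.5·0.6) = 0.5·e^(−0.3000) = 0.370409
  p_2 = 0.8·e^(−0.8·0.6) = 0.8·e^(−0.4800) = 0.495027
  p_3 = 1.5·e^(−1.5·0.6) = 1.5·e^(−0.9000) = 0.609854
Unnormalised posteriors:
  P(Z=1)·p_1 = 0.34 × 0.370409 = 0.125939
  P(Z=2)·p_2 = 0.37 × 0.495027 = 0.18316
  P(Z=3)·p_3 = 0.29 × 0.609854 = 0.176858
Evidence: 0.125939 + 0.18316 + 0.176858 = 0.485957
P(Subpopulation 2 | the observation) ≈ 0.3769

0.3769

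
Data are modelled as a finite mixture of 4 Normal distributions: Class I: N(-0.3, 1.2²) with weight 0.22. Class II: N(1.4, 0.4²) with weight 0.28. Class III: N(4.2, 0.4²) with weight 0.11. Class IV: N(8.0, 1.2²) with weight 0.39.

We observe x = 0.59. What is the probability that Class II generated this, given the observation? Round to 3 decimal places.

0.393

P(component k | x) = P(Z=k)·f_k(x) / marginal(x), where marginal(x) = Σ_j P(Z=j)·f_j(x).
Evaluate each component's likelihood at the observed value:
  p_I = 0.252512
  p_II = 0.128354
  p_III = 2.0515e-18
  p_IV = 1.74489e-09
Weight by the priors:
  P(Z=I)·p_I = 0.22 × 0.252512 = 0.0555527
  P(Z=II)·p_II = 0.28 × 0.128354 = 0.0359392
  P(Z=III)·p_III = 0.11 × 2.0515e-18 = 2.25665e-19
  P(Z=IV)·p_IV = 0.39 × 1.74489e-09 = 6.80508e-10
Sum: 0.0555527 + 0.0359392 + 2.25665e-19 + 6.80508e-10 = 0.091492
Responsibility of Class II: 0.0359392 / 0.091492 ≈ 0.393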